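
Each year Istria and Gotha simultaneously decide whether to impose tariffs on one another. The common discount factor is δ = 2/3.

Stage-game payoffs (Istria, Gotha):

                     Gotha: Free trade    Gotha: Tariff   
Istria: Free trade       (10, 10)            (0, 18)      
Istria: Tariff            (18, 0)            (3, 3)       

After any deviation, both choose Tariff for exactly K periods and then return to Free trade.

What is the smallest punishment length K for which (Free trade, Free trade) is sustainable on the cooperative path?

3

No profitable deviation requires (10−3)(δ+…+δ^K) ≥ 18−10, i.e. δ+…+δ^K ≥ 8/7 ≈ 1.1429.
With δ = 2/3, the partial sums are K=1: 0.6667, K=2: 1.1111, K=3: 1.4074.
K = 3 is the first length at which the sum reaches 1.1429.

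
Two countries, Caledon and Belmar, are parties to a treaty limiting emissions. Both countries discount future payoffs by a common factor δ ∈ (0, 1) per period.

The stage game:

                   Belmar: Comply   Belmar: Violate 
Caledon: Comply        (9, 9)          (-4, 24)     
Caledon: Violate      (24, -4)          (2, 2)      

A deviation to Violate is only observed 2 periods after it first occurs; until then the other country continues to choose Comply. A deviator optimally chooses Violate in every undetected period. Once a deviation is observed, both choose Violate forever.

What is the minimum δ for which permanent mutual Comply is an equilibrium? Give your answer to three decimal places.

0.826

A deviator earns 24 for 2 periods, then 2 forever; cooperating earns 9 forever. Multiplying the IC by (1−δ):
9 ≥ 24(1−δ^2) + 2δ^2, so 22·δ^2 ≥ 15 and δ^2 ≥ 15/22.
δ ≥ (15/22)^(1/2) ≈ 0.826.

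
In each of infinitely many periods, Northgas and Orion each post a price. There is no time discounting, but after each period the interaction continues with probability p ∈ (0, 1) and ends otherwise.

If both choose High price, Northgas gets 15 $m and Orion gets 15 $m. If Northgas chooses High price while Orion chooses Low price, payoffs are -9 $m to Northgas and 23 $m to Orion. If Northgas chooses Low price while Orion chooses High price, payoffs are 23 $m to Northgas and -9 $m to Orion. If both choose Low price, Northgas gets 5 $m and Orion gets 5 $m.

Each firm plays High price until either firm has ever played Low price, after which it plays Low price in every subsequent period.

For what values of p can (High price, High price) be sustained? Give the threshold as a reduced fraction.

4/9

Expected cooperation value is 15 + p·15 + p²·15 + … = 15/(1−p); deviation gives 23 + p·5/(1−p).
15 ≥ 23(1−p) + 5p ⇒ 18p ≥ 8 ⇒ p ≥ 8/18 = 4/9.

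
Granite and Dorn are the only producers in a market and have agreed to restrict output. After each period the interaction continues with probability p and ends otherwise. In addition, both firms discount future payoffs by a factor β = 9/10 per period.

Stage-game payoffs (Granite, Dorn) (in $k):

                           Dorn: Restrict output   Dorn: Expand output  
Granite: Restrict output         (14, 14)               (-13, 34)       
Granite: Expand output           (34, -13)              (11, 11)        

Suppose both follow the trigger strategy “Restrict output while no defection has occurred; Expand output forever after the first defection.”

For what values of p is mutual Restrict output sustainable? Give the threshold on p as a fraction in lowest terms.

200/207

With continuation probability p and discount β, the effective per-period discount factor is βp.
Grim-trigger IC: βp ≥ (34−14)/(34−11) = 20/23.
So p ≥ (20/23)/(9/10) = 200/207.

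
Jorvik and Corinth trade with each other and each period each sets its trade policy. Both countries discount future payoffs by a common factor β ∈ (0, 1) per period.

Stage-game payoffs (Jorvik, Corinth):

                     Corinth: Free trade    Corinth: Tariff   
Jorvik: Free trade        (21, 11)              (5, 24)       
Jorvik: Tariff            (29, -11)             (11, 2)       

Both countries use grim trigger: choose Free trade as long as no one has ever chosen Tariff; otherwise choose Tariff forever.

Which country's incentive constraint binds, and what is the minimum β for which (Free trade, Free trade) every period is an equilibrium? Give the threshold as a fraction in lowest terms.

Corinth; β ≥ 13/22

For Jorvik: deviation gain 29−21 = 8, per-period punishment loss 21−11 = 10. IC gives β ≥ 8/18 = 4/9.
For Corinth: gain 13, loss 9 per period, so β ≥ 13/22.
The tighter constraint is Corinth's, so cooperation needs β ≥ 13/22.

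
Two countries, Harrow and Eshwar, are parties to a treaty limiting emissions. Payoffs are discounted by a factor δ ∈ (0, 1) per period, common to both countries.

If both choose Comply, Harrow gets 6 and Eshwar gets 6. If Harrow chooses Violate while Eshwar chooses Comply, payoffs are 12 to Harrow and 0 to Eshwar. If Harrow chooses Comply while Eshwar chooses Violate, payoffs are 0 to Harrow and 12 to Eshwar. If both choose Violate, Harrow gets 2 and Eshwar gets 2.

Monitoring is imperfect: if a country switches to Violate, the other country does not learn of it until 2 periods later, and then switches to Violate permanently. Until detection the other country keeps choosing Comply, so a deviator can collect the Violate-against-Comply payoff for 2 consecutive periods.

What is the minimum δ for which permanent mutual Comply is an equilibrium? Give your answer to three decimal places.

The best deviation is to choose Violate for all 2 undetected periods, earning 12 each, then 2 forever once detected.
Deviation value: 12(1−δ^2)/(1−δ) + 2δ^2/(1−δ); cooperation value: 6/(1−δ).
IC: 6 ≥ 12(1−δ^2) + 2δ^2 = 12 − 10δ^2.
So δ^2 ≥ 6/10 = 3/5, giving δ ≥ (3/5)^(1/2) ≈ 0.775.

0.775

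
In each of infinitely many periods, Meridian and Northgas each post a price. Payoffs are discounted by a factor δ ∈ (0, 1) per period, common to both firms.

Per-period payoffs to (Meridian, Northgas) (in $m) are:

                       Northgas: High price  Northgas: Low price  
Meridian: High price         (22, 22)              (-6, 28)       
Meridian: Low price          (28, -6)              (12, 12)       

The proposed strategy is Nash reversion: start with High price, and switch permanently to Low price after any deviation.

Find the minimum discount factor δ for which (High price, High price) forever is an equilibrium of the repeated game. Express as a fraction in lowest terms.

Under grim trigger the critical discount factor is (T−C)/(T−P) with T = 28, C = 22, P = 12.
δ* = (28−22)/(28−12) = 6/16 = 3/8.

3/8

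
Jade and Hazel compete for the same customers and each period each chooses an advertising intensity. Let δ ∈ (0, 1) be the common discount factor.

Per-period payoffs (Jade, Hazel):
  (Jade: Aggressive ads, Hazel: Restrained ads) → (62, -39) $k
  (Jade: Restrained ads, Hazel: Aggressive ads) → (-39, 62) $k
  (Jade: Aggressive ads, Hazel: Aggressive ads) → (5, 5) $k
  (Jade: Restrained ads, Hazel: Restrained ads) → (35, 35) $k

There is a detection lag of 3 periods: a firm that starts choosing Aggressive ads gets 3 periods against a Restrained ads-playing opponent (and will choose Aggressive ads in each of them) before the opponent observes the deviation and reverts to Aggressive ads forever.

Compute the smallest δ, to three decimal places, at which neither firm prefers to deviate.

A deviator earns 62 for 3 periods, then 5 forever; cooperating earns 35 forever. Multiplying the IC by (1−δ):
35 ≥ 62(1−δ^3) + 5δ^3, so 57·δ^3 ≥ 27 and δ^3 ≥ 9/19.
δ ≥ (9/19)^(1/3) ≈ 0.780.

0.780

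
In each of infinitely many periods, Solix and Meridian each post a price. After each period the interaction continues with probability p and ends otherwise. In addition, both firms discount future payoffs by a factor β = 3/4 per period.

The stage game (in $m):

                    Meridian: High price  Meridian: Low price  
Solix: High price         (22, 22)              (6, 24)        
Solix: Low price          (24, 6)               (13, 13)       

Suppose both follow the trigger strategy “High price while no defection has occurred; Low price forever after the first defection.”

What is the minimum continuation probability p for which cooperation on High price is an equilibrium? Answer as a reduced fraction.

8/33

With continuation probability p and discount β, the effective per-period discount factor is βp.
Grim-trigger IC: βp ≥ (24−22)/(24−13) = 2/11.
So p ≥ (2/11)/(3/4) = 8/33.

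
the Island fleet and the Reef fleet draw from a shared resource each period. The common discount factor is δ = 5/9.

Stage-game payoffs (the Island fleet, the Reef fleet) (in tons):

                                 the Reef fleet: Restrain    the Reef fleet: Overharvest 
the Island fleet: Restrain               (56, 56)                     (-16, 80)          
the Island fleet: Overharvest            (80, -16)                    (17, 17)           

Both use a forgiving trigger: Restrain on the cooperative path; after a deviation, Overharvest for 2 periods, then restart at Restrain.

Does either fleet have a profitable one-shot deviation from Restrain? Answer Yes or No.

Comparing payoff streams over the 3 periods until play realigns: cooperate → 56(1+δ+…+δ^2); deviate → 80 + 17(δ+…+δ^2).
Cooperation is sustained iff (56−17)(δ+…+δ^2) ≥ 80−56.
δ+…+δ^2 = 5/9·(1−(5/9)^2)/(1−5/9) = 0.8642, and (80−56)/(56−17) = 0.6154.
0.8642 ≥ 0.6154, so cooperation is sustainable.

No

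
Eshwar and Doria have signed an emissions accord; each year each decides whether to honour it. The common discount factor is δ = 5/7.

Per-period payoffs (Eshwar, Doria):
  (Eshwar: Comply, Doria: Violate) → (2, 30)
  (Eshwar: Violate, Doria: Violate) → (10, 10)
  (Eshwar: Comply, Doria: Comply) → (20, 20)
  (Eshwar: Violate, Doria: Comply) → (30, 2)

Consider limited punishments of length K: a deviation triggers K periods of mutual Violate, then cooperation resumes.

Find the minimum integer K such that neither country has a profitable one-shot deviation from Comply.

IC: δ(1−δ^K)/(1−δ) ≥ (30−20)/(20−10) = 1.
With δ = 5/7: need 1 − δ^K ≥ 1·(1−5/7)/(5/7), i.e. δ^K ≤ 0.6000.
Since (5/7)^1 = 0.7143 and (5/7)^2 = 0.5102, the smallest such K is 2.

2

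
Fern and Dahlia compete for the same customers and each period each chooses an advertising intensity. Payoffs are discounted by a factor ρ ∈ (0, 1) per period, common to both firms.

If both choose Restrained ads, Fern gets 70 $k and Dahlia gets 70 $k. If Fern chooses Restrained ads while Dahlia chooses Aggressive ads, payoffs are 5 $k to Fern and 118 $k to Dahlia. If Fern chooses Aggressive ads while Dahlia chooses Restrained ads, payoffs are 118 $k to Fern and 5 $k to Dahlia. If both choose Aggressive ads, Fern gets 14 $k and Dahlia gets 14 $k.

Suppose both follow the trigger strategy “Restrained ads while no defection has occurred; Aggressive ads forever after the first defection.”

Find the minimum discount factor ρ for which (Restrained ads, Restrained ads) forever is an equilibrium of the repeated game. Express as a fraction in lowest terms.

6/13

Cooperation forever yields 70 each period: 70/(1−ρ).
Deviating yields 118 once, then 14 forever: 118 + 14ρ/(1−ρ).
No profitable deviation requires 70/(1−ρ) ≥ 118 + 14ρ/(1−ρ).
Multiplying by (1−ρ): 70 ≥ 118(1−ρ) + 14ρ = 118 − 104ρ.
So 104ρ ≥ 48, i.e. ρ ≥ 48/104 = 6/13.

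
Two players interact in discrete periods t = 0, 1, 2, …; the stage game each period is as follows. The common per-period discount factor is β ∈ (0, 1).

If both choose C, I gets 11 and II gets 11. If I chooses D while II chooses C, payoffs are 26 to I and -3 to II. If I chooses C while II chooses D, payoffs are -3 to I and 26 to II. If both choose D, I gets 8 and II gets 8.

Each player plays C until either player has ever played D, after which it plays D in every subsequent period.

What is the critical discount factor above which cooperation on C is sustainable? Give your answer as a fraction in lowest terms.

5/6

11/(1−β) ≥ 26 + 8β/(1−β)
11 ≥ 26 − 18β
β ≥ 15/18 = 5/6.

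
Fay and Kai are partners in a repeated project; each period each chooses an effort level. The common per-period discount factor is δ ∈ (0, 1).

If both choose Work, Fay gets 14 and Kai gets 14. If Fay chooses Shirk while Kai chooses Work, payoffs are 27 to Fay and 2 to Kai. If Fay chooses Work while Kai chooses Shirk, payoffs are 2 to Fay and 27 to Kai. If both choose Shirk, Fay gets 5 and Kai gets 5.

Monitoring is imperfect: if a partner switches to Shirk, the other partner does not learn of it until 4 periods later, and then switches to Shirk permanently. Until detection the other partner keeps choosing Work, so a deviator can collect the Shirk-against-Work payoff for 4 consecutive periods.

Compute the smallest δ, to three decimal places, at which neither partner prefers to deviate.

0.877

A deviator earns 27 for 4 periods, then 5 forever; cooperating earns 14 forever. Multiplying the IC by (1−δ):
14 ≥ 27(1−δ^4) + 5δ^4, so 22·δ^4 ≥ 13 and δ^4 ≥ 13/22.
δ ≥ (13/22)^(1/4) ≈ 0.877.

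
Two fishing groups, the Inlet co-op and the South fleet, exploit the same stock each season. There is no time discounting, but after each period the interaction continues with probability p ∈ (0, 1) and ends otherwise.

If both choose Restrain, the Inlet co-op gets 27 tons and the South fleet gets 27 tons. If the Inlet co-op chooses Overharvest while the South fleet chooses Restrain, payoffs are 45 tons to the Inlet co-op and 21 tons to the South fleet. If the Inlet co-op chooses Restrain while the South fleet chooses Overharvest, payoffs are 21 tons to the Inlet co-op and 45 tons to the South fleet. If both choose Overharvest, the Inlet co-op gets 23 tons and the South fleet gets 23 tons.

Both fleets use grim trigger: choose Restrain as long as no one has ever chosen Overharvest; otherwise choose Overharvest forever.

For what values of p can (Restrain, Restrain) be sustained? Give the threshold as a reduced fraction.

With no time discounting, the continuation probability p plays the role of the discount factor.
Grim-trigger IC: 27/(1−p) ≥ 45 + 23p/(1−p) ⇒ p ≥ (45−27)/(45−23) = 9/11.

9/11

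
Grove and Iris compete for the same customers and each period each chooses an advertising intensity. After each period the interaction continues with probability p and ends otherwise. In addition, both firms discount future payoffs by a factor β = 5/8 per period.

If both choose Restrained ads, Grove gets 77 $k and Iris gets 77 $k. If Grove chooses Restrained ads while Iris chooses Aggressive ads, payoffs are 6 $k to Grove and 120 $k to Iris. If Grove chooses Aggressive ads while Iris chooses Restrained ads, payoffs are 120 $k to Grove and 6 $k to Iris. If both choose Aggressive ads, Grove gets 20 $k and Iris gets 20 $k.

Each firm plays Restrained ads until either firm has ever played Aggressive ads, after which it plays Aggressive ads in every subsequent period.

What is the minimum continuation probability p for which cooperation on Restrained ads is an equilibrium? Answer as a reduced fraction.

86/125

Expected continuation weight on next period's payoff is β·p = 5/8·p, which plays the role of the discount factor.
Cooperation requires 5/8·p ≥ (120−77)/(120−20) = 43/100, hence p ≥ 86/125.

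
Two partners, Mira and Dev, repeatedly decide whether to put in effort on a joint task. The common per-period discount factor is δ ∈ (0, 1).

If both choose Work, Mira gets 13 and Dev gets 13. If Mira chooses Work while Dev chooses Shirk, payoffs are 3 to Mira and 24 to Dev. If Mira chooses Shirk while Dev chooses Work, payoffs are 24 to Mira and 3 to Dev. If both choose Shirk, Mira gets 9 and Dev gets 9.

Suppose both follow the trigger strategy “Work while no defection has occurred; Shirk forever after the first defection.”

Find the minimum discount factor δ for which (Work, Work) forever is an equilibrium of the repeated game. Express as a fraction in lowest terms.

Under grim trigger the critical discount factor is (T−C)/(T−P) with T = 24, C = 13, P = 9.
δ* = (24−13)/(24−9) = 11/15.

11/15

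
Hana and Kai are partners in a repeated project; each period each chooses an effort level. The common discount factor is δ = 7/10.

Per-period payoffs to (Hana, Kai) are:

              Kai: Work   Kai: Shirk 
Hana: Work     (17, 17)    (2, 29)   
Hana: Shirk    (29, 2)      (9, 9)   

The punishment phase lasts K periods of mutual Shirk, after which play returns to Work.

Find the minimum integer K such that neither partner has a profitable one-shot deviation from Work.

3

Need Σ_{k=1}^{K} δ^k ≥ (29−17)/(17−9) = 1.5000 at δ = 7/10.
At K = 2 the sum is 1.1900 < 1.5000; at K = 3 it is 1.5330 ≥ 1.5000.
So the minimum punishment length is K = 3.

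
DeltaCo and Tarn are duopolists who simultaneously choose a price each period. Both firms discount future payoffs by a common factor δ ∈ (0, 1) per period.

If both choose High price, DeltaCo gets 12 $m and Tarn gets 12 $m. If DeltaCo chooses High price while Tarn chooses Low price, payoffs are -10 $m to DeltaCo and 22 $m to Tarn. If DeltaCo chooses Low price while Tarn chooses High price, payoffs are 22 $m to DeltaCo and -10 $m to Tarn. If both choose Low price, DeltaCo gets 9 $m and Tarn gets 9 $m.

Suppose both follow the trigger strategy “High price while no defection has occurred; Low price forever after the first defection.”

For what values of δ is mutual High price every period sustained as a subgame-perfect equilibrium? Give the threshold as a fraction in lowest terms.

One-period gain from deviating is 22 − 12 = 10. The loss is 12 − 9 = 3 in every subsequent period, with present value 3·δ/(1−δ).
Deviation is unprofitable when 3·δ/(1−δ) ≥ 10, i.e. δ/(1−δ) ≥ 10/3.
Equivalently δ ≥ 10/(10+3) = 10/13.

10/13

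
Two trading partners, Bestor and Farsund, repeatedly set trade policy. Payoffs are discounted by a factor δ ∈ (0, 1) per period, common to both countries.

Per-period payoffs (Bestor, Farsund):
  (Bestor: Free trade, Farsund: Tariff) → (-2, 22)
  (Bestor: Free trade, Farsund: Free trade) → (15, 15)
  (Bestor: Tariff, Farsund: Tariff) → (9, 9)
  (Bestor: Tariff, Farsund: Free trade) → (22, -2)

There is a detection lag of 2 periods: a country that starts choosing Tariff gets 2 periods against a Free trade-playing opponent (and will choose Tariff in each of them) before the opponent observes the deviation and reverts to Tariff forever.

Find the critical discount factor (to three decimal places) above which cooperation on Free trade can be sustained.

0.734

Deviating for the 2 undetected periods gains 22−15 = 7 per period over cooperation, then loses 15−9 = 6 per period forever once punishment starts.
Gain: 7(1 + δ + … + δ^1); loss: 6·δ^2/(1−δ).
No profitable deviation ⇔ 7(1−δ^2) ≤ 6·δ^2, i.e. δ^2 ≥ 7/(7+6) = 7/13.
Hence δ ≥ (7/13)^(1/2) ≈ 0.734.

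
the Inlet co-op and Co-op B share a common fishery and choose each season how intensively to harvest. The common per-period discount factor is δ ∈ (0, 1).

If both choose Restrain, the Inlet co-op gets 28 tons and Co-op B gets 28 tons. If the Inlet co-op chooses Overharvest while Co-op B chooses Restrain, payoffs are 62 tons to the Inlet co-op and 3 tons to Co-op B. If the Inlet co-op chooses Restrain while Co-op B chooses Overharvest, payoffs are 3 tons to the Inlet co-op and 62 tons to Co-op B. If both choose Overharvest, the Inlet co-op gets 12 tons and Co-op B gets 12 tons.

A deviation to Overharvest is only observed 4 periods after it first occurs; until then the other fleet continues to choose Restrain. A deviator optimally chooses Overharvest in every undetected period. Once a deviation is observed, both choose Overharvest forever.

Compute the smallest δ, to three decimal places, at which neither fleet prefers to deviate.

Deviating for the 4 undetected periods gains 62−28 = 34 per period over cooperation, then loses 28−12 = 16 per period forever once punishment starts.
Gain: 34(1 + δ + … + δ^3); loss: 16·δ^4/(1−δ).
No profitable deviation ⇔ 34(1−δ^4) ≤ 16·δ^4, i.e. δ^4 ≥ 34/(34+16) = 17/25.
Hence δ ≥ (17/25)^(1/4) ≈ 0.908.

0.908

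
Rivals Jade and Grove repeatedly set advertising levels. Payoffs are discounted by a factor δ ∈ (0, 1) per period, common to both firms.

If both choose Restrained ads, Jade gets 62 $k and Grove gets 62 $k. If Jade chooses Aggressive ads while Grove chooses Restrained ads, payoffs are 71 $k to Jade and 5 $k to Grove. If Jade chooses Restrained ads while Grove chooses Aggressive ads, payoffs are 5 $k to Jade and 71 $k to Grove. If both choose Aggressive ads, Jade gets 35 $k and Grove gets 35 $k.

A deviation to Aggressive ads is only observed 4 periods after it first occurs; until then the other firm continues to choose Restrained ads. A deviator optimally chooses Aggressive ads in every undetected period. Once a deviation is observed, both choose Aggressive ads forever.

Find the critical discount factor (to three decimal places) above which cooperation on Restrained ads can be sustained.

0.707

The best deviation is to choose Aggressive ads for all 4 undetected periods, earning 71 each, then 35 forever once detected.
Deviation value: 71(1−δ^4)/(1−δ) + 35δ^4/(1−δ); cooperation value: 62/(1−δ).
IC: 62 ≥ 71(1−δ^4) + 35δ^4 = 71 − 36δ^4.
So δ^4 ≥ 9/36 = 1/4, giving δ ≥ (1/4)^(1/4) ≈ 0.707.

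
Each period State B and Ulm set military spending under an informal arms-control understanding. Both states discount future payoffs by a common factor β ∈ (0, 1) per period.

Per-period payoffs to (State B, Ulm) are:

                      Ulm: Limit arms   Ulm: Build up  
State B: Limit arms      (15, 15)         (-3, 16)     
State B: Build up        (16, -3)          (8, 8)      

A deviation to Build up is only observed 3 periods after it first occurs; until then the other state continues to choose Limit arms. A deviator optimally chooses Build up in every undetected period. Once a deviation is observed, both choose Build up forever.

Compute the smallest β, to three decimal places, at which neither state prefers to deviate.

A deviator earns 16 for 3 periods, then 8 forever; cooperating earns 15 forever. Multiplying the IC by (1−β):
15 ≥ 16(1−β^3) + 8β^3, so 8·β^3 ≥ 1 and β^3 ≥ 1/8.
β ≥ (1/8)^(1/3) ≈ 0.500.

0.500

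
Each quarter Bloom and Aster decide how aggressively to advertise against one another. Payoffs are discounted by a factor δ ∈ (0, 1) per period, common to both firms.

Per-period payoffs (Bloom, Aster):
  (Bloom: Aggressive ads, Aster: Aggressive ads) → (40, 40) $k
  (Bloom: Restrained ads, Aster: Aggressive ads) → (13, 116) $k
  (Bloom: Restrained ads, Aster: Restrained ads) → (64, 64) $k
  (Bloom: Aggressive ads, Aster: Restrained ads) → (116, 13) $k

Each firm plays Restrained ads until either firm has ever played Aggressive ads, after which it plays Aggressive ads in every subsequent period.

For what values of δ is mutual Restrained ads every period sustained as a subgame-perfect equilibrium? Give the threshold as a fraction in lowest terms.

13/19

One-period gain from deviating is 116 − 64 = 52. The loss is 64 − 40 = 24 in every subsequent period, with present value 24·δ/(1−δ).
Deviation is unprofitable when 24·δ/(1−δ) ≥ 52, i.e. δ/(1−δ) ≥ 13/6.
Equivalently δ ≥ 52/(52+24) = 13/19.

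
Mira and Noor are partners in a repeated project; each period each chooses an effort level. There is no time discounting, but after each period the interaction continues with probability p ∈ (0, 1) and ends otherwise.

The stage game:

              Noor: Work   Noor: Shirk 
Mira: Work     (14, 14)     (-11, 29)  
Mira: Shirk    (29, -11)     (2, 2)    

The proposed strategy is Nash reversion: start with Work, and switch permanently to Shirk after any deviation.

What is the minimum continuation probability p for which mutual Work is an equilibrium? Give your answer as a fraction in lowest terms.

Expected cooperation value is 14 + p·14 + p²·14 + … = 14/(1−p); deviation gives 29 + p·2/(1−p).
14 ≥ 29(1−p) + 2p ⇒ 27p ≥ 15 ⇒ p ≥ 15/27 = 5/9.

5/9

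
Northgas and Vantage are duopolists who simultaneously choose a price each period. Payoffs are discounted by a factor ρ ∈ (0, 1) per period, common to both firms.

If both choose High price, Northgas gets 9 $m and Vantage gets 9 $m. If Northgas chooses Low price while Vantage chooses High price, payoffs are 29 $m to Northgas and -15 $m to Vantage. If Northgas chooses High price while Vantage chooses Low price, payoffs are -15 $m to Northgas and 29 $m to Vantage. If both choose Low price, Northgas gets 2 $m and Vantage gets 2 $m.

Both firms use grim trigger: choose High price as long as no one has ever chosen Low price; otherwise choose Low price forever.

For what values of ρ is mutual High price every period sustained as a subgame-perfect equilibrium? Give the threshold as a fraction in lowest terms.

20/27

Cooperation forever yields 9 each period: 9/(1−ρ).
Deviating yields 29 once, then 2 forever: 29 + 2ρ/(1−ρ).
No profitable deviation requires 9/(1−ρ) ≥ 29 + 2ρ/(1−ρ).
Multiplying by (1−ρ): 9 ≥ 29(1−ρ) + 2ρ = 29 − 27ρ.
So 27ρ ≥ 20, i.e. ρ ≥ 20/27.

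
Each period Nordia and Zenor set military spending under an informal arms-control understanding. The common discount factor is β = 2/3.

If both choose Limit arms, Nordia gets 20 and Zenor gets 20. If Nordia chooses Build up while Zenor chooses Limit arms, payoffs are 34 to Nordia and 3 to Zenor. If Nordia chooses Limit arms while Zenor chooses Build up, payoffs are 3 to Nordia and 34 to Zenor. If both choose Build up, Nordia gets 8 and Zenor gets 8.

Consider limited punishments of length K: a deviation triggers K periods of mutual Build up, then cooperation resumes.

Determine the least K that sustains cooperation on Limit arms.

3

IC: β(1−β^K)/(1−β) ≥ (34−20)/(20−8) = 7/6.
With β = 2/3: need 1 − β^K ≥ 7/6·(1−2/3)/(2/3), i.e. β^K ≤ 0.4167.
Since (2/3)^2 = 0.4444 and (2/3)^3 = 0.2963, the smallest such K is 3.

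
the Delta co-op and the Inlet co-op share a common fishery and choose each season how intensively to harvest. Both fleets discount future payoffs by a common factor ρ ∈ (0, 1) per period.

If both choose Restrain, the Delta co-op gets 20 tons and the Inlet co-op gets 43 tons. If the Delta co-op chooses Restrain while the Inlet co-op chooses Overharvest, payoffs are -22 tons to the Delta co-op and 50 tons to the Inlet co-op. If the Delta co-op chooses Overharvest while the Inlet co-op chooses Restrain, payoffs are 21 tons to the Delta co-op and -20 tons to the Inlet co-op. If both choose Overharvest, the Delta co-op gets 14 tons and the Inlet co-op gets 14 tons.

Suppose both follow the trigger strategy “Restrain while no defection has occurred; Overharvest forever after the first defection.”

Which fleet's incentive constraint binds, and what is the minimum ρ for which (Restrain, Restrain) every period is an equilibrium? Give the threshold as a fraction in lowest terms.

the Inlet co-op; ρ ≥ 7/36

For the Delta co-op: deviation gain 21−20 = 1, per-period punishment loss 20−14 = 6. IC gives ρ ≥ 1/7.
For the Inlet co-op: gain 7, loss 29 per period, so ρ ≥ 7/36.
The tighter constraint is the Inlet co-op's, so cooperation needs ρ ≥ 7/36.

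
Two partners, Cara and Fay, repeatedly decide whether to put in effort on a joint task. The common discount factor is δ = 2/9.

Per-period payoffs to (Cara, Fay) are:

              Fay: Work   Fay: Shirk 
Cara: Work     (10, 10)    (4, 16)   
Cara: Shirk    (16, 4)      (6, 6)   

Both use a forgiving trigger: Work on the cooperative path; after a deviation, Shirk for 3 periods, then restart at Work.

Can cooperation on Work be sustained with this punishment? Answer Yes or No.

A one-shot deviation gives 16 now, then 6 for 3 periods, then back to 10.
Gain from deviating: (16−10) today; loss: (10−6) in each of the next 3 periods.
No-deviation condition: (10−6)(δ+…+δ^3) ≥ 16−10, i.e. δ+…+δ^3 ≥ 3/2.
At δ = 2/9: δ+…+δ^3 = 0.2826 < 1.5000.
So cooperation is not sustainable.

No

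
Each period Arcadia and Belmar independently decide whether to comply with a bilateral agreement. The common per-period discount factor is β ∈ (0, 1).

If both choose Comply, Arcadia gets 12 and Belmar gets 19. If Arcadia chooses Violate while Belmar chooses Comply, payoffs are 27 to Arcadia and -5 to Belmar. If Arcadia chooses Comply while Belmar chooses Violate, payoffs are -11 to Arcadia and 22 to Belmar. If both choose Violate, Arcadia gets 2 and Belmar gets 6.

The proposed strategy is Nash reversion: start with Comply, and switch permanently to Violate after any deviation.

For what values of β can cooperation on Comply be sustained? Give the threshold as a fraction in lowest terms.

3/5

Arcadia: cooperation gives 12 each period; deviation gives 27 once then 2 forever.
  12/(1−β) ≥ 27 + 2β/(1−β) ⇒ β ≥ 15/25 = 3/5.
Belmar: cooperation gives 19 each period; deviation gives 22 once then 6 forever.
  β ≥ 3/16.
Both must hold, so the binding constraint is Arcadia's: β ≥ 3/5.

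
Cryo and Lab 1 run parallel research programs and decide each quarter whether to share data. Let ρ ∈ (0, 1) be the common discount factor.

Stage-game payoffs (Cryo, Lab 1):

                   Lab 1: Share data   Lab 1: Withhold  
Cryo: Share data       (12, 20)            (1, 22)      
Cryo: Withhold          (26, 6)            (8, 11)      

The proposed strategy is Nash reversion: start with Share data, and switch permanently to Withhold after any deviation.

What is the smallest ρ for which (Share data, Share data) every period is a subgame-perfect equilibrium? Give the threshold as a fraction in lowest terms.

For Cryo: deviation gain 26−12 = 14, per-period punishment loss 12−8 = 4. IC gives ρ ≥ 14/18 = 7/9.
For Lab 1: gain 2, loss 9 per period, so ρ ≥ 2/11.
The tighter constraint is Cryo's, so cooperation needs ρ ≥ 7/9.

7/9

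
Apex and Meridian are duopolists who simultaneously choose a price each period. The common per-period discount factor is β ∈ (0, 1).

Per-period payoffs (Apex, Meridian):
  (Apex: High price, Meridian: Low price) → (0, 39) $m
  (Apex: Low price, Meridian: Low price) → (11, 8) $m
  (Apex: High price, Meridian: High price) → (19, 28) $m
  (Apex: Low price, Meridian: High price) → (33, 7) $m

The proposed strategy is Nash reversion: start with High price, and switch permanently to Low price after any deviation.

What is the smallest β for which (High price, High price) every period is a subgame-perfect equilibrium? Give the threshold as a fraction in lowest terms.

7/11

For Apex: deviation gain 33−19 = 14, per-period punishment loss 19−11 = 8. IC gives β ≥ 14/22 = 7/11.
For Meridian: gain 11, loss 20 per period, so β ≥ 11/31.
The tighter constraint is Apex's, so cooperation needs β ≥ 7/11.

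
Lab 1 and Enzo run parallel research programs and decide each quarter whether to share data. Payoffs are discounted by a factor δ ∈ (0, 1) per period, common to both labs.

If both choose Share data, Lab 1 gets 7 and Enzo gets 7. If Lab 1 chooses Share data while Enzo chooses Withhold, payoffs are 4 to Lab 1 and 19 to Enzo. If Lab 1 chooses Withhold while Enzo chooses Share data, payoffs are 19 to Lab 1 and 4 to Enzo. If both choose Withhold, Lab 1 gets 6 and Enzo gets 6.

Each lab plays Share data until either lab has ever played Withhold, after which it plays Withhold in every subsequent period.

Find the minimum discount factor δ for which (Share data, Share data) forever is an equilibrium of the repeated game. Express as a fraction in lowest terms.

7/(1−δ) ≥ 19 + 6δ/(1−δ)
7 ≥ 19 − 13δ
δ ≥ 12/13.

12/13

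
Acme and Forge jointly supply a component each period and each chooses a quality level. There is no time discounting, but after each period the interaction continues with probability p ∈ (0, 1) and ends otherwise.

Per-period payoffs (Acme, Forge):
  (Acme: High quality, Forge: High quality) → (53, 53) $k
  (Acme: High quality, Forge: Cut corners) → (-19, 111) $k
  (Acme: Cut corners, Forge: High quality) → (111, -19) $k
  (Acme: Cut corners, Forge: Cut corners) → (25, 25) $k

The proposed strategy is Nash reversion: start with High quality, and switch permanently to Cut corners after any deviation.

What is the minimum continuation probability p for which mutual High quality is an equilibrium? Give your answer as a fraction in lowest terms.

29/43

Expected cooperation value is 53 + p·53 + p²·53 + … = 53/(1−p); deviation gives 111 + p·25/(1−p).
53 ≥ 111(1−p) + 25p ⇒ 86p ≥ 58 ⇒ p ≥ 58/86 = 29/43.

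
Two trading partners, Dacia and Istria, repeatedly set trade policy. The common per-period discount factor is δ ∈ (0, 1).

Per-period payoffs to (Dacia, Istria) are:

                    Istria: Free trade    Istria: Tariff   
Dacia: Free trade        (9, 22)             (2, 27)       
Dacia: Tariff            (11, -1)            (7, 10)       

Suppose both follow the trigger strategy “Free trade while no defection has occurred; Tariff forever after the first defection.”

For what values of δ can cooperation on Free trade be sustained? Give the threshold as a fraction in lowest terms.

1/2

Dacia: cooperation gives 9 each period; deviation gives 11 once then 7 forever.
  9/(1−δ) ≥ 11 + 7δ/(1−δ) ⇒ δ ≥ 2/4 = 1/2.
Istria: cooperation gives 22 each period; deviation gives 27 once then 10 forever.
  δ ≥ 5/17.
Both must hold, so the binding constraint is Dacia's: δ ≥ 1/2.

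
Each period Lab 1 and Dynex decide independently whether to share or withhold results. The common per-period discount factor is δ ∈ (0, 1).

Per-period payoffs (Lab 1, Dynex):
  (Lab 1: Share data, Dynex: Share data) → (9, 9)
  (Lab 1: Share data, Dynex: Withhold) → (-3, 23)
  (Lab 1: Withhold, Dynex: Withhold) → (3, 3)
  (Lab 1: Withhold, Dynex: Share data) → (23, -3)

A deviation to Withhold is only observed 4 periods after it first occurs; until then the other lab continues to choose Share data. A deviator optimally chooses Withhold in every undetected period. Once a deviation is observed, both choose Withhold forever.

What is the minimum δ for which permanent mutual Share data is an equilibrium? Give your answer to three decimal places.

0.915

A deviator earns 23 for 4 periods, then 3 forever; cooperating earns 9 forever. Multiplying the IC by (1−δ):
9 ≥ 23(1−δ^4) + 3δ^4, so 20·δ^4 ≥ 14 and δ^4 ≥ 7/10.
δ ≥ (7/10)^(1/4) ≈ 0.915.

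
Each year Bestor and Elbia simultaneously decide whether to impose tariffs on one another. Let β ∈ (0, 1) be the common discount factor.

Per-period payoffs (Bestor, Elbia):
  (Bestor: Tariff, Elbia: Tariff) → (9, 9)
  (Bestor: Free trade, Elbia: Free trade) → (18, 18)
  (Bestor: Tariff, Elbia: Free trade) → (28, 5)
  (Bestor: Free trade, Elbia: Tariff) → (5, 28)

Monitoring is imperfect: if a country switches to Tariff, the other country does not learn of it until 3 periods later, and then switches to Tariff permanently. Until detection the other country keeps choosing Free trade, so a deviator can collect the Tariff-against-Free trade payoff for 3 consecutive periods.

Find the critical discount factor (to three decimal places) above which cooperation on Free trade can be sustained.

The best deviation is to choose Tariff for all 3 undetected periods, earning 28 each, then 9 forever once detected.
Deviation value: 28(1−β^3)/(1−β) + 9β^3/(1−β); cooperation value: 18/(1−β).
IC: 18 ≥ 28(1−β^3) + 9β^3 = 28 − 19β^3.
So β^3 ≥ 10/19, giving β ≥ (10/19)^(1/3) ≈ 0.807.

0.807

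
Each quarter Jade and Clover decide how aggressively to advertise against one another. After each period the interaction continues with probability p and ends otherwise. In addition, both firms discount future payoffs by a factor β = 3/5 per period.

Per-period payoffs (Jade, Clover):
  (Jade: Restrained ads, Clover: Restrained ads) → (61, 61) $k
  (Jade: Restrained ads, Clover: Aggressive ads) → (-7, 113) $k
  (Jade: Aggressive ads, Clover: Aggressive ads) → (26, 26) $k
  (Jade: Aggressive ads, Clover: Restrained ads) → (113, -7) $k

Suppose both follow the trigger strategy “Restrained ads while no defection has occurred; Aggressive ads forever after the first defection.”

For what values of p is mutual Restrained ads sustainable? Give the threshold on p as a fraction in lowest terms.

260/261

With continuation probability p and discount β, the effective per-period discount factor is βp.
Grim-trigger IC: βp ≥ (113−61)/(113−26) = 52/87.
So p ≥ (52/87)/(3/5) = 260/261.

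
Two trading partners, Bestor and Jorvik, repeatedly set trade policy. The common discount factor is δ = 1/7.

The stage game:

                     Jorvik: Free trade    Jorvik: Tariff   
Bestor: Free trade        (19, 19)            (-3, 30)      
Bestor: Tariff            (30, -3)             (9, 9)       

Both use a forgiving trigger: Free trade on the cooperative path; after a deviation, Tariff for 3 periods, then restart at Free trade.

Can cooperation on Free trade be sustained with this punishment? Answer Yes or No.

No

A one-shot deviation gives 30 now, then 9 for 3 periods, then back to 19.
Gain from deviating: (30−19) today; loss: (19−9) in each of the next 3 periods.
No-deviation condition: (19−9)(δ+…+δ^3) ≥ 30−19, i.e. δ+…+δ^3 ≥ 11/10.
At δ = 1/7: δ+…+δ^3 = 0.1662 < 1.1000.
So cooperation is not sustainable.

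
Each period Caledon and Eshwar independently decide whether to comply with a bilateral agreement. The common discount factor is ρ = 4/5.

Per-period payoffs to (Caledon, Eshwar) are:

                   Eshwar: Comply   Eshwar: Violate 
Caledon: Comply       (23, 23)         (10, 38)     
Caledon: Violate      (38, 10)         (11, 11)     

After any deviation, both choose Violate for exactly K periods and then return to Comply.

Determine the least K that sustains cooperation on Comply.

2

IC: ρ(1−ρ^K)/(1−ρ) ≥ (38−23)/(23−11) = 5/4.
With ρ = 4/5: need 1 − ρ^K ≥ 5/4·(1−4/5)/(4/5), i.e. ρ^K ≤ 0.6875.
Since (4/5)^1 = 0.8000 and (4/5)^2 = 0.6400, the smallest such K is 2.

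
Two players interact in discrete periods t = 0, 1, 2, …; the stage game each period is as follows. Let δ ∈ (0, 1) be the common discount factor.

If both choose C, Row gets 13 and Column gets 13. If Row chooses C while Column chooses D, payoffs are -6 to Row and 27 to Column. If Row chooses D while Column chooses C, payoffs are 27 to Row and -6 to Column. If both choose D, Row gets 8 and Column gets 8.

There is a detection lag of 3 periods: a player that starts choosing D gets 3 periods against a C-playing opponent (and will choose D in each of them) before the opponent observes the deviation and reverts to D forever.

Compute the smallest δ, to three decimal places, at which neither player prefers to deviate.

0.903

The best deviation is to choose D for all 3 undetected periods, earning 27 each, then 8 forever once detected.
Deviation value: 27(1−δ^3)/(1−δ) + 8δ^3/(1−δ); cooperation value: 13/(1−δ).
IC: 13 ≥ 27(1−δ^3) + 8δ^3 = 27 − 19δ^3.
So δ^3 ≥ 14/19, giving δ ≥ (14/19)^(1/3) ≈ 0.903.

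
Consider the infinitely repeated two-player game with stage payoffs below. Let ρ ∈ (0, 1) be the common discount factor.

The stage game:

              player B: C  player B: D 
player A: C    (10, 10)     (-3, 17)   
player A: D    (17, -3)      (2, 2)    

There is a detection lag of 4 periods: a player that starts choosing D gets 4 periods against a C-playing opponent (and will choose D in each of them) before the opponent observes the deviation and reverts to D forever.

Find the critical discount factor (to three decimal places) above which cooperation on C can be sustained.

Deviating for the 4 undetected periods gains 17−10 = 7 per period over cooperation, then loses 10−2 = 8 per period forever once punishment starts.
Gain: 7(1 + ρ + … + ρ^3); loss: 8·ρ^4/(1−ρ).
No profitable deviation ⇔ 7(1−ρ^4) ≤ 8·ρ^4, i.e. ρ^4 ≥ 7/(7+8) = 7/15.
Hence ρ ≥ (7/15)^(1/4) ≈ 0.827.

0.827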